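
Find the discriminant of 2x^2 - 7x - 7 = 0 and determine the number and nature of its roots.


For ax^2 + bx + c = 0, discriminant D = b^2 - 4ac
Here a = 2, b = -7, c = -7
D = (-7)^2 - 4(2)(-7) = 49 + 56 = 105

D = 105 > 0 but not a perfect square
The equation has 2 distinct real irrational roots.

Discriminant = 105, 2 distinct real irrational roots


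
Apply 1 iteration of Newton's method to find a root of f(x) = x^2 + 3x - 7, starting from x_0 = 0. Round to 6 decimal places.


Newton's method: x_(n+1) = x_n - f(x_n)/f'(x_n)
f(x) = x^2 + 3x - 7
f'(x) = 2x + 3

Iteration 1:
  f(0.000000) = -7.000000
  f'(0.000000) = 3.000000
  x_1 = 0.000000 - (-7.000000)/(3.000000) = 2.333333

x_1 = 2.333333


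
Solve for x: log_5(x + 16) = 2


Convert to exponential form: x + 16 = 5^2 = 25
x = 25 - 16 = 9
Check: log_5(9 + 16) = log_5(25) = log_5(25) = 2 ✓

x = 9


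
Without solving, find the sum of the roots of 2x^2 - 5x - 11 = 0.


By Vieta's formulas for ax^2 + bx + c = 0:
  Sum of roots = -b/a
  Product of roots = c/a

Here a = 2, b = -5, c = -11
Sum = -(-5)/2 = 5/2
Product = -11/2 = -11/2

Sum = 5/2


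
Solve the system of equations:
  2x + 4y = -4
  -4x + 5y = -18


Using Cramer's rule:
Determinant D = (2)(5) - (-4)(4) = 10 + 16 = 26
Dx = (-4)(5) - (-18)(4) = -20 + 72 = 52
Dy = (2)(-18) - (-4)(-4) = -36 - 16 = -52
x = Dx/D = 52/26 = 2
y = Dy/D = -52/26 = -2

x = 2, y = -2


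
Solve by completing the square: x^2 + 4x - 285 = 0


Start: x^2 + 4x - 285 = 0
Move constant: x^2 + 4x = 285
Half of 4 is 2, squared is 4
Add 4 to both sides: x^2 + 4x + 4 = 289
(x + 2)^2 = 289
x + 2 = ±17
x = -2 + 17 = 15 or x = -2 - 17 = -19

x = -19, x = 15


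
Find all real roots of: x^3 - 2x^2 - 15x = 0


The constant term is 0, so x = 0 is a root. Factor out x:
  x(x^2 - 2x - 15) = 0
Solve the quadratic x^2 - 2x - 15 = 0: discriminant = (-2)^2 - 4(1)(-15) = 4 + 60 = 64.
sqrt(64) = 8, so x = (2 ± 8)/2: x = 5 or x = -3.

x = -3, x = 0, x = 5


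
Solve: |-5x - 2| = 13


An absolute value equation |expr| = 13 gives two cases:
Case 1: -5x - 2 = 13
  -5x = 15, so x = -3
Case 2: -5x - 2 = -13
  -5x = -11, so x = 11/5

x = -3, x = 11/5


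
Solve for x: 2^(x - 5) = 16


Express both sides with the same base.
16 = 2^4
Since the bases match, equate exponents: x - 5 = 4
So x = 4 - (-5) = 9

x = 9


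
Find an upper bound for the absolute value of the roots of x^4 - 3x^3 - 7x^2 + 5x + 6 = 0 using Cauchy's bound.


Cauchy's bound: all roots r satisfy |r| <= 1 + max(|a_i/a_n|) for i = 0,...,n-1
where a_n is the leading coefficient.

Coefficients: [1, -3, -7, 5, 6]
Leading coefficient a_n = 1
Ratios |a_i/a_n|: 3, 7, 5, 6
Maximum ratio: 7
Cauchy's bound: |r| <= 1 + 7 = 8

Upper bound = 8


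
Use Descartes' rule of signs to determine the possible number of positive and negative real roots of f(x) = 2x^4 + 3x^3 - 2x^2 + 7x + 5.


Descartes' rule of signs:

For positive roots, count sign changes in f(x) = 2x^4 + 3x^3 - 2x^2 + 7x + 5:
Signs of coefficients: +, +, -, +, +
Number of sign changes: 2
Possible positive real roots: 2, 0

For negative roots, examine f(-x) = 2x^4 - 3x^3 - 2x^2 - 7x + 5:
Signs of coefficients: +, -, -, -, +
Number of sign changes: 2
Possible negative real roots: 2, 0

Positive roots: 2 or 0; Negative roots: 2 or 0


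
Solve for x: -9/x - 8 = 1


Subtract -8 from both sides: -9/x = 9
Multiply both sides by x: -9 = 9 * x
Divide by 9: x = -1

x = -1


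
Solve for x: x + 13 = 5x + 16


Starting with: x + 13 = 5x + 16
Move all x terms to left: (1 - 5)x = 16 - 13
Simplify: -4x = 3
Divide both sides by -4: x = -3/4

x = -3/4


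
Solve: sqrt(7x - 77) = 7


Square both sides: 7x - 77 = 7^2 = 49
7x = 49 + 77 = 126
x = 18
Check: sqrt(7*18 - 77) = sqrt(49) = 7 ✓

x = 18


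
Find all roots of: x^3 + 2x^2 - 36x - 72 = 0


Let p(x) = x^3 + 2x^2 - 36x - 72. By the rational root theorem (leading coefficient 1), any rational root is an integer divisor of 72: try ±1, ±2, ... in turn.
Test x = 1: value = -105 ≠ 0.
Test x = -1: value = -35 ≠ 0.
Test x = 2: value = -128 ≠ 0.
Test x = -2: value = 0 ✓, so (x + 2) is a factor.
Synthetic division by (x + 2): bring down 1; 1(-2) + 2 = 0; 0(-2) - 36 = -36; (-36)(-2) - 72 = 0 → quotient x^2 - 36, remainder 0.
Solve the quadratic x^2 - 36 = 0: discriminant = 0^2 - 4(1)(-36) = 0 + 144 = 144.
sqrt(144) = 12, so x = (0 ± 12)/2: x = 6 or x = -6.
Collecting all roots found:

x = -6, x = -2, x = 6


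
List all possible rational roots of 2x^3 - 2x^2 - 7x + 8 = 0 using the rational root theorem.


Rational root theorem: possible roots are ±p/q where:
  p divides the constant term (8): p ∈ {1, 2, 4, 8}
  q divides the leading coefficient (2): q ∈ {1, 2}

All possible rational roots: -8, -4, -2, -1, -1/2, 1/2, 1, 2, 4, 8

-8, -4, -2, -1, -1/2, 1/2, 1, 2, 4, 8


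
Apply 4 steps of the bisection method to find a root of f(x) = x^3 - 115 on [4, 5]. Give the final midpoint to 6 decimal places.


f(x) = x^3 - 115
f(4) = -51 < 0
f(5) = 10 > 0

Step 1: midpoint = (4.000000 + 5.000000)/2 = 4.500000
  f(4.500000) = -23.875000
  f(mid) < 0, so root is in [4.500000, 5.000000]

Step 2: midpoint = (4.500000 + 5.000000)/2 = 4.750000
  f(4.750000) = -7.828125
  f(mid) < 0, so root is in [4.750000, 5.000000]

Step 3: midpoint = (4.750000 + 5.000000)/2 = 4.875000
  f(4.875000) = 0.857422
  f(mid) > 0, so root is in [4.750000, 4.875000]

Step 4: midpoint = (4.750000 + 4.875000)/2 = 4.812500
  f(4.812500) = -3.541748
  f(mid) < 0, so root is in [4.812500, 4.875000]

midpoint = 4.812500


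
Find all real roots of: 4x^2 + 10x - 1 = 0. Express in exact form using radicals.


Using the quadratic formula: x = (-b ± sqrt(b^2 - 4ac)) / (2a)
Here a = 4, b = 10, c = -1
Discriminant = b^2 - 4ac = 10^2 - 4(4)(-1) = 100 + 16 = 116
Since discriminant = 116 > 0, there are two real roots.
x = (-10 ± 2*sqrt(29)) / 8
Simplifying: x = (-5 ± sqrt(29)) / 4
Numerically: x ≈ 0.0963 or x ≈ -2.5963

x = (-5 + sqrt(29)) / 4 or x = (-5 - sqrt(29)) / 4


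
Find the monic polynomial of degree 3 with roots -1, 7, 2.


A monic polynomial with roots -1, 7, 2 is:
p(x) = (x + 1)(x - 7)(x - 2)
After multiplying by (x + 1): x + 1
After multiplying by (x - 7): x^2 - 6x - 7
After multiplying by (x - 2): x^3 - 8x^2 + 5x + 14

x^3 - 8x^2 + 5x + 14


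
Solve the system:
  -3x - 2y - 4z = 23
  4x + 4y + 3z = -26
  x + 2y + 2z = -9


Using Cramer's rule. Expand each determinant along the first row.
D  = (-3)*[4*2 - 3*2] - (-2)*[4*2 - 3*1] + (-4)*[4*2 - 4*1]
  = (-3)*(2) - (-2)*(5) + (-4)*(4) = -12
Dx = 23*[4*2 - 3*2] - (-2)*[(-26)*2 - 3*(-9)] + (-4)*[(-26)*2 - 4*(-9)]
  = 23*(2) - (-2)*(-25) + (-4)*(-16) = 60
Dy = (-3)*[(-26)*2 - 3*(-9)] - 23*[4*2 - 3*1] + (-4)*[4*(-9) - (-26)*1]
  = (-3)*(-25) - 23*(5) + (-4)*(-10) = 0
Dz = (-3)*[4*(-9) - (-26)*2] - (-2)*[4*(-9) - (-26)*1] + 23*[4*2 - 4*1]
  = (-3)*(16) - (-2)*(-10) + 23*(4) = 24
x = Dx/D = 60/-12 = -5, y = Dy/D = 0/-12 = 0, z = Dz/D = 24/-12 = -2
Check eq1: (-3)(-5) + (-2)(0) + (-4)(-2) = 23 = 23 ✓
Check eq2: (4)(-5) + (4)(0) + (3)(-2) = -26 = -26 ✓
Check eq3: (1)(-5) + (2)(0) + (2)(-2) = -9 = -9 ✓

x = -5, y = 0, z = -2


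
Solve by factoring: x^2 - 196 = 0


We need two numbers that multiply to -196 and add to 0.
Those numbers are 14 and -14 (since 14 * (-14) = -196 and 14 + (-14) = 0).
So x^2 - 196 = (x + 14)(x - 14) = 0
Setting each factor to zero: x = -14 or x = 14

x = -14, x = 14


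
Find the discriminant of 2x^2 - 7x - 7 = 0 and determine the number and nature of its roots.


For ax^2 + bx + c = 0, discriminant D = b^2 - 4ac
Here a = 2, b = -7, c = -7
D = (-7)^2 - 4(2)(-7) = 49 + 56 = 105

D = 105 > 0 but not a perfect square
The equation has 2 distinct real irrational roots.

Discriminant = 105, 2 distinct real irrational roots


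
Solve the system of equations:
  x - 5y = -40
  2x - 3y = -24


Using Cramer's rule:
Determinant D = (1)(-3) - (2)(-5) = -3 + 10 = 7
Dx = (-40)(-3) - (-24)(-5) = 120 - 120 = 0
Dy = (1)(-24) - (2)(-40) = -24 + 80 = 56
x = Dx/D = 0/7 = 0
y = Dy/D = 56/7 = 8

x = 0, y = 8


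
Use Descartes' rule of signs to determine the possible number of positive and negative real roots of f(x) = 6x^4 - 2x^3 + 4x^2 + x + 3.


Descartes' rule of signs:

For positive roots, count sign changes in f(x) = 6x^4 - 2x^3 + 4x^2 + x + 3:
Signs of coefficients: +, -, +, +, +
Number of sign changes: 2
Possible positive real roots: 2, 0

For negative roots, examine f(-x) = 6x^4 + 2x^3 + 4x^2 - x + 3:
Signs of coefficients: +, +, +, -, +
Number of sign changes: 2
Possible negative real roots: 2, 0

Positive roots: 2 or 0; Negative roots: 2 or 0


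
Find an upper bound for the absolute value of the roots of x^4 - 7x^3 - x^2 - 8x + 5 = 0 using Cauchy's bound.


Cauchy's bound: all roots r satisfy |r| <= 1 + max(|a_i/a_n|) for i = 0,...,n-1
where a_n is the leading coefficient.

Coefficients: [1, -7, -1, -8, 5]
Leading coefficient a_n = 1
Ratios |a_i/a_n|: 7, 1, 8, 5
Maximum ratio: 8
Cauchy's bound: |r| <= 1 + 8 = 9

Upper bound = 9


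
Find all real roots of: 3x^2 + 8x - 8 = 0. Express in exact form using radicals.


Using the quadratic formula: x = (-b ± sqrt(b^2 - 4ac)) / (2a)
Here a = 3, b = 8, c = -8
Discriminant = b^2 - 4ac = 8^2 - 4(3)(-8) = 64 + 96 = 160
Since discriminant = 160 > 0, there are two real roots.
x = (-8 ± 4*sqrt(10)) / 6
Simplifying: x = (-4 ± 2*sqrt(10)) / 3
Numerically: x ≈ 0.7749 or x ≈ -3.4415

x = (-4 + 2*sqrt(10)) / 3 or x = (-4 - 2*sqrt(10)) / 3


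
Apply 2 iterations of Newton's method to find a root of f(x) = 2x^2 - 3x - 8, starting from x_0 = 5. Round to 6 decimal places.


Newton's method: x_(n+1) = x_n - f(x_n)/f'(x_n)
f(x) = 2x^2 - 3x - 8
f'(x) = 4x - 3

Iteration 1:
  f(5.000000) = 27.000000
  f'(5.000000) = 17.000000
  x_1 = 5.000000 - (27.000000)/(17.000000) = 3.411765

Iteration 2:
  f(3.411765) = 5.044983
  f'(3.411765) = 10.647059
  x_2 = 3.411765 - (5.044983)/(10.647059) = 2.937927

x_2 = 2.937927


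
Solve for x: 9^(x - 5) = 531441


Express both sides with the same base.
531441 = 9^6
Since the bases match, equate exponents: x - 5 = 6
So x = 6 - (-5) = 11

x = 11


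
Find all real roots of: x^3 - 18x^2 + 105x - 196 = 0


Let p(x) = x^3 - 18x^2 + 105x - 196. By the rational root theorem (leading coefficient 1), any rational root is an integer divisor of 196: try ±1, ±2, ... in turn.
Test x = 1: value = -108 ≠ 0.
Test x = -1: value = -320 ≠ 0.
Test x = 2: value = -50 ≠ 0.
Test x = -2: value = -486 ≠ 0.
Test x = 4: value = 0 ✓, so (x - 4) is a factor.
Synthetic division by (x - 4): bring down 1; 1(4) - 18 = -14; (-14)(4) + 105 = 49; 49(4) - 196 = 0 → quotient x^2 - 14x + 49, remainder 0.
Solve the quadratic x^2 - 14x + 49 = 0: discriminant = (-14)^2 - 4(1)(49) = 196 - 196 = 0.
Discriminant = 0, so a double root: x = 14/2 = 7.

x = 4, x = 7 (multiplicity 2)


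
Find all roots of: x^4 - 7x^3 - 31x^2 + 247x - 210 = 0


Let p(x) = x^4 - 7x^3 - 31x^2 + 247x - 210. By the rational root theorem (leading coefficient 1), any rational root is an integer divisor of 210: try ±1, ±2, ... in turn.
Test x = 1: value = 0 ✓, so (x - 1) is a factor.
Synthetic division by (x - 1): bring down 1; 1(1) - 7 = -6; (-6)(1) - 31 = -37; (-37)(1) + 247 = 210; 210(1) - 210 = 0 → quotient x^3 - 6x^2 - 37x + 210, remainder 0.
Continue with the quotient x^3 - 6x^2 - 37x + 210 (candidates must divide 210; re-test x = 1 first in case it repeats).
Test x = 1: value = 168 ≠ 0.
Test x = -1: value = 240 ≠ 0.
Test x = 2: value = 120 ≠ 0.
Test x = -2: value = 252 ≠ 0.
Test x = 3: value = 72 ≠ 0.
Test x = -3: value = 240 ≠ 0.
Test x = 5: value = 0 ✓, so (x - 5) is a factor.
Synthetic division by (x - 5): bring down 1; 1(5) - 6 = -1; (-1)(5) - 37 = -42; (-42)(5) + 210 = 0 → quotient x^2 - x - 42, remainder 0.
Solve the quadratic x^2 - x - 42 = 0: discriminant = (-1)^2 - 4(1)(-42) = 1 + 168 = 169.
sqrt(169) = 13, so x = (1 ± 13)/2: x = 7 or x = -6.
Collecting all roots found:

x = -6, x = 1, x = 5, x = 7


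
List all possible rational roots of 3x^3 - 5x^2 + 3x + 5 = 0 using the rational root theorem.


Rational root theorem: possible roots are ±p/q where:
  p divides the constant term (5): p ∈ {1, 5}
  q divides the leading coefficient (3): q ∈ {1, 3}

All possible rational roots: -5, -5/3, -1, -1/3, 1/3, 1, 5/3, 5

-5, -5/3, -1, -1/3, 1/3, 1, 5/3, 5


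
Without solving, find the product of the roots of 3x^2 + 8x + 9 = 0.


By Vieta's formulas for ax^2 + bx + c = 0:
  Sum of roots = -b/a
  Product of roots = c/a

Here a = 3, b = 8, c = 9
Sum = -(8)/3 = -8/3
Product = 9/3 = 3

Product = 3


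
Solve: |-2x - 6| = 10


An absolute value equation |expr| = 10 gives two cases:
Case 1: -2x - 6 = 10
  -2x = 16, so x = -8
Case 2: -2x - 6 = -10
  -2x = -4, so x = 2

x = -8, x = 2


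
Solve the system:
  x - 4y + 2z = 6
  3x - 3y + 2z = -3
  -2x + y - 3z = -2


Using Cramer's rule. Expand each determinant along the first row.
D  = 1*[(-3)*(-3) - 2*1] - (-4)*[3*(-3) - 2*(-2)] + 2*[3*1 - (-3)*(-2)]
  = 1*(7) - (-4)*(-5) + 2*(-3) = -19
Dx = 6*[(-3)*(-3) - 2*1] - (-4)*[(-3)*(-3) - 2*(-2)] + 2*[(-3)*1 - (-3)*(-2)]
  = 6*(7) - (-4)*(13) + 2*(-9) = 76
Dy = 1*[(-3)*(-3) - 2*(-2)] - 6*[3*(-3) - 2*(-2)] + 2*[3*(-2) - (-3)*(-2)]
  = 1*(13) - 6*(-5) + 2*(-12) = 19
Dz = 1*[(-3)*(-2) - (-3)*1] - (-4)*[3*(-2) - (-3)*(-2)] + 6*[3*1 - (-3)*(-2)]
  = 1*(9) - (-4)*(-12) + 6*(-3) = -57
x = Dx/D = 76/-19 = -4, y = Dy/D = 19/-19 = -1, z = Dz/D = -57/-19 = 3
Check eq1: (1)(-4) + (-4)(-1) + (2)(3) = 6 = 6 ✓
Check eq2: (3)(-4) + (-3)(-1) + (2)(3) = -3 = -3 ✓
Check eq3: (-2)(-4) + (1)(-1) + (-3)(3) = -2 = -2 ✓

x = -4, y = -1, z = 3


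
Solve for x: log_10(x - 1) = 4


Convert to exponential form: x - 1 = 10^4 = 10000
x = 10000 + 1 = 10001
Check: log_10(10001 - 1) = log_10(10000) = log_10(10000) = 4 ✓

x = 10001


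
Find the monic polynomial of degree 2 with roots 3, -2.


A monic polynomial with roots 3, -2 is:
p(x) = (x - 3)(x + 2)
After multiplying by (x - 3): x - 3
After multiplying by (x + 2): x^2 - x - 6

x^2 - x - 6


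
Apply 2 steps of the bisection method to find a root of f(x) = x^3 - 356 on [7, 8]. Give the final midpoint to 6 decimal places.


f(x) = x^3 - 356
f(7) = -13 < 0
f(8) = 156 > 0

Step 1: midpoint = (7.000000 + 8.000000)/2 = 7.500000
  f(7.500000) = 65.875000
  f(mid) > 0, so root is in [7.000000, 7.500000]

Step 2: midpoint = (7.000000 + 7.500000)/2 = 7.250000
  f(7.250000) = 25.078125
  f(mid) > 0, so root is in [7.000000, 7.250000]

midpoint = 7.250000


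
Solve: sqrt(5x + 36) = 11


Square both sides: 5x + 36 = 11^2 = 121
5x = 121 - 36 = 85
x = 17
Check: sqrt(5*17 + 36) = sqrt(121) = 11 ✓

x = 17


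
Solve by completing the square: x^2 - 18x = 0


Start: x^2 - 18x + 0 = 0
Move constant: x^2 - 18x = 0
Half of -18 is -9, squared is 81
Add 81 to both sides: x^2 - 18x + 81 = 81
(x - 9)^2 = 81
x - 9 = ±9
x = 9 + 9 = 18 or x = 9 - 9 = 0

x = 0, x = 18


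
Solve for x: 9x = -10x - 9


Starting with: 9x = -10x - 9
Move all x terms to left: (9 + 10)x = -9 - 0
Simplify: 19x = -9
Divide both sides by 19: x = -9/19

x = -9/19


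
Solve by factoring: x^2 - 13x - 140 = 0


We need two numbers that multiply to -140 and add to -13.
Those numbers are 7 and -20 (since 7 * (-20) = -140 and 7 + (-20) = -13).
So x^2 - 13x - 140 = (x + 7)(x - 20) = 0
Setting each factor to zero: x = -7 or x = 20

x = -7, x = 20


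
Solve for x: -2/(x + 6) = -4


Multiply both sides by (x + 6): -2 = -4(x + 6)
Distribute: -2 = -4x - 24
-4x = -2 + 24 = 22
x = -11/2

x = -11/2


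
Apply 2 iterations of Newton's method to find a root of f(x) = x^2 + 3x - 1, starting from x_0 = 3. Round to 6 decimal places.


Newton's method: x_(n+1) = x_n - f(x_n)/f'(x_n)
f(x) = x^2 + 3x - 1
f'(x) = 2x + 3

Iteration 1:
  f(3.000000) = 17.000000
  f'(3.000000) = 9.000000
  x_1 = 3.000000 - (17.000000)/(9.000000) = 1.111111

Iteration 2:
  f(1.111111) = 3.567901
  f'(1.111111) = 5.222222
  x_2 = 1.111111 - (3.567901)/(5.222222) = 0.427896

x_2 = 0.427896


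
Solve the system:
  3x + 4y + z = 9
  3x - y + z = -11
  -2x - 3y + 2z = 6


Using Cramer's rule. Expand each determinant along the first row.
D  = 3*[(-1)*2 - 1*(-3)] - 4*[3*2 - 1*(-2)] + 1*[3*(-3) - (-1)*(-2)]
  = 3*(1) - 4*(8) + 1*(-11) = -40
Dx = 9*[(-1)*2 - 1*(-3)] - 4*[(-11)*2 - 1*6] + 1*[(-11)*(-3) - (-1)*6]
  = 9*(1) - 4*(-28) + 1*(39) = 160
Dy = 3*[(-11)*2 - 1*6] - 9*[3*2 - 1*(-2)] + 1*[3*6 - (-11)*(-2)]
  = 3*(-28) - 9*(8) + 1*(-4) = -160
Dz = 3*[(-1)*6 - (-11)*(-3)] - 4*[3*6 - (-11)*(-2)] + 9*[3*(-3) - (-1)*(-2)]
  = 3*(-39) - 4*(-4) + 9*(-11) = -200
x = Dx/D = 160/-40 = -4, y = Dy/D = -160/-40 = 4, z = Dz/D = -200/-40 = 5
Check eq1: (3)(-4) + (4)(4) + (1)(5) = 9 = 9 ✓
Check eq2: (3)(-4) + (-1)(4) + (1)(5) = -11 = -11 ✓
Check eq3: (-2)(-4) + (-3)(4) + (2)(5) = 6 = 6 ✓

x = -4, y = 4, z = 5


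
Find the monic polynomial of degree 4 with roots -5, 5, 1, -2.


A monic polynomial with roots -5, 5, 1, -2 is:
p(x) = (x + 5)(x - 5)(x - 1)(x + 2)
After multiplying by (x + 5): x + 5
After multiplying by (x - 5): x^2 - 25
After multiplying by (x - 1): x^3 - x^2 - 25x + 25
After multiplying by (x + 2): x^4 + x^3 - 27x^2 - 25x + 50

x^4 + x^3 - 27x^2 - 25x + 50


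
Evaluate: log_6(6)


We need the exponent such that 6^? = 6
6^1 = 6
Therefore log_6(6) = 1

1


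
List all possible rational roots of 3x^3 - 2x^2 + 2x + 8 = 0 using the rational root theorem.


Rational root theorem: possible roots are ±p/q where:
  p divides the constant term (8): p ∈ {1, 2, 4, 8}
  q divides the leading coefficient (3): q ∈ {1, 3}

All possible rational roots: -8, -4, -8/3, -2, -4/3, -1, -2/3, -1/3, 1/3, 2/3, 1, 4/3, 2, 8/3, 4, 8

-8, -4, -8/3, -2, -4/3, -1, -2/3, -1/3, 1/3, 2/3, 1, 4/3, 2, 8/3, 4, 8


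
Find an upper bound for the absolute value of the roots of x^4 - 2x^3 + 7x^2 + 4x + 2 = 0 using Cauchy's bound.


Cauchy's bound: all roots r satisfy |r| <= 1 + max(|a_i/a_n|) for i = 0,...,n-1
where a_n is the leading coefficient.

Coefficients: [1, -2, 7, 4, 2]
Leading coefficient a_n = 1
Ratios |a_i/a_n|: 2, 7, 4, 2
Maximum ratio: 7
Cauchy's bound: |r| <= 1 + 7 = 8

Upper bound = 8


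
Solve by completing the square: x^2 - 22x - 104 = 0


Start: x^2 - 22x - 104 = 0
Move constant: x^2 - 22x = 104
Half of -22 is -11, squared is 121
Add 121 to both sides: x^2 - 22x + 121 = 225
(x - 11)^2 = 225
x - 11 = ±15
x = 11 + 15 = 26 or x = 11 - 15 = -4

x = -4, x = 26


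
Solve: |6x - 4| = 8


An absolute value equation |expr| = 8 gives two cases:
Case 1: 6x - 4 = 8
  6x = 12, so x = 2
Case 2: 6x - 4 = -8
  6x = -4, so x = -2/3

x = -2/3, x = 2


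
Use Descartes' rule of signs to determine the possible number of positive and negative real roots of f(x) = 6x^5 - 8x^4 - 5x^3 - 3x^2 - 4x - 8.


Descartes' rule of signs:

For positive roots, count sign changes in f(x) = 6x^5 - 8x^4 - 5x^3 - 3x^2 - 4x - 8:
Signs of coefficients: +, -, -, -, -, -
Number of sign changes: 1
Possible positive real roots: 1

For negative roots, examine f(-x) = -6x^5 - 8x^4 + 5x^3 - 3x^2 + 4x - 8:
Signs of coefficients: -, -, +, -, +, -
Number of sign changes: 4
Possible negative real roots: 4, 2, 0

Positive roots: 1; Negative roots: 4 or 2 or 0


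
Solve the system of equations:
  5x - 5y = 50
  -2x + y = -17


Using Cramer's rule:
Determinant D = (5)(1) - (-2)(-5) = 5 - 10 = -5
Dx = (50)(1) - (-17)(-5) = 50 - 85 = -35
Dy = (5)(-17) - (-2)(50) = -85 + 100 = 15
x = Dx/D = -35/-5 = 7
y = Dy/D = 15/-5 = -3

x = 7, y = -3


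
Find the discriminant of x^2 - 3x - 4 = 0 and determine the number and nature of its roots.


For ax^2 + bx + c = 0, discriminant D = b^2 - 4ac
Here a = 1, b = -3, c = -4
D = (-3)^2 - 4(1)(-4) = 9 + 16 = 25

D = 25 > 0 and is a perfect square (sqrt = 5)
The equation has 2 distinct real rational roots.

Discriminant = 25, 2 distinct real rational roots


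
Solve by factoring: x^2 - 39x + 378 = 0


We need two numbers that multiply to 378 and add to -39.
Those numbers are -18 and -21 (since (-18) * (-21) = 378 and (-18) + (-21) = -39).
So x^2 - 39x + 378 = (x - 18)(x - 21) = 0
Setting each factor to zero: x = 18 or x = 21

x = 18, x = 21


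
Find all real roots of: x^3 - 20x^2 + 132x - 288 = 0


Let p(x) = x^3 - 20x^2 + 132x - 288. By the rational root theorem (leading coefficient 1), any rational root is an integer divisor of 288: try ±1, ±2, ... in turn.
Test x = 1: value = -175 ≠ 0.
Test x = -1: value = -441 ≠ 0.
Test x = 2: value = -96 ≠ 0.
Test x = -2: value = -640 ≠ 0.
Test x = 3: value = -45 ≠ 0.
Test x = -3: value = -891 ≠ 0.
Test x = 4: value = -16 ≠ 0.
Test x = -4: value = -1200 ≠ 0.
Test x = 6: value = 0 ✓, so (x - 6) is a factor.
Synthetic division by (x - 6): bring down 1; 1(6) - 20 = -14; (-14)(6) + 132 = 48; 48(6) - 288 = 0 → quotient x^2 - 14x + 48, remainder 0.
Solve the quadratic x^2 - 14x + 48 = 0: discriminant = (-14)^2 - 4(1)(48) = 196 - 192 = 4.
sqrt(4) = 2, so x = (14 ± 2)/2: x = 8 or x = 6.

x = 6 (multiplicity 2), x = 8


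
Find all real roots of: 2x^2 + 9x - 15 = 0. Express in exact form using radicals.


Using the quadratic formula: x = (-b ± sqrt(b^2 - 4ac)) / (2a)
Here a = 2, b = 9, c = -15
Discriminant = b^2 - 4ac = 9^2 - 4(2)(-15) = 81 + 120 = 201
Since discriminant = 201 > 0, there are two real roots.
x = (-9 ± sqrt(201)) / 4
Numerically: x ≈ 1.2944 or x ≈ -5.7944

x = (-9 + sqrt(201)) / 4 or x = (-9 - sqrt(201)) / 4


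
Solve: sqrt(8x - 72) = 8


Square both sides: 8x - 72 = 8^2 = 64
8x = 64 + 72 = 136
x = 17
Check: sqrt(8*17 - 72) = sqrt(64) = 8 ✓

x = 17


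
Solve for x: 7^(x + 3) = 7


Express both sides with the same base.
7 = 7^1
Since the bases match, equate exponents: x + 3 = 1
So x = 1 - (3) = -2

x = -2


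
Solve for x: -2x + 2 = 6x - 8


Starting with: -2x + 2 = 6x - 8
Move all x terms to left: (-2 - 6)x = -8 - 2
Simplify: -8x = -10
Divide both sides by -8: x = 5/4

x = 5/4


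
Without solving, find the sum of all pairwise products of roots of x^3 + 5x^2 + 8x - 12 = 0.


By Vieta's formulas for x^3 + bx^2 + cx + d = 0:
  r1 + r2 + r3 = -b/a = -5
  r1*r2 + r1*r3 + r2*r3 = c/a = 8
  r1*r2*r3 = -d/a = 12


Sum of pairwise products = 8


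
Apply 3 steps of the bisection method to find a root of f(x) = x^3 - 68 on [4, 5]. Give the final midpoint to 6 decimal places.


f(x) = x^3 - 68
f(4) = -4 < 0
f(5) = 57 > 0

Step 1: midpoint = (4.000000 + 5.000000)/2 = 4.500000
  f(4.500000) = 23.125000
  f(mid) > 0, so root is in [4.000000, 4.500000]

Step 2: midpoint = (4.000000 + 4.500000)/2 = 4.250000
  f(4.250000) = 8.765625
  f(mid) > 0, so root is in [4.000000, 4.250000]

Step 3: midpoint = (4.000000 + 4.250000)/2 = 4.125000
  f(4.125000) = 2.189453
  f(mid) > 0, so root is in [4.000000, 4.125000]

midpoint = 4.125000


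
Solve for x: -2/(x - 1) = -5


Multiply both sides by (x - 1): -2 = -5(x - 1)
Distribute: -2 = -5x + 5
-5x = -2 - 5 = -7
x = 7/5

x = 7/5


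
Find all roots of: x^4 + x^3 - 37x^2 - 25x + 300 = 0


Let p(x) = x^4 + x^3 - 37x^2 - 25x + 300. By the rational root theorem (leading coefficient 1), any rational root is an integer divisor of 300: try ±1, ±2, ... in turn.
Test x = 1: value = 240 ≠ 0.
Test x = -1: value = 288 ≠ 0.
Test x = 2: value = 126 ≠ 0.
Test x = -2: value = 210 ≠ 0.
Test x = 3: value = 0 ✓, so (x - 3) is a factor.
Synthetic division by (x - 3): bring down 1; 1(3) + 1 = 4; 4(3) - 37 = -25; (-25)(3) - 25 = -100; (-100)(3) + 300 = 0 → quotient x^3 + 4x^2 - 25x - 100, remainder 0.
Continue with the quotient x^3 + 4x^2 - 25x - 100 (candidates must divide 100).
Test x = 4: value = -72 ≠ 0.
Test x = -4: value = 0 ✓, so (x + 4) is a factor.
Synthetic division by (x + 4): bring down 1; 1(-4) + 4 = 0; 0(-4) - 25 = -25; (-25)(-4) - 100 = 0 → quotient x^2 - 25, remainder 0.
Solve the quadratic x^2 - 25 = 0: discriminant = 0^2 - 4(1)(-25) = 0 + 100 = 100.
sqrt(100) = 10, so x = (0 ± 10)/2: x = 5 or x = -5.
Collecting all roots found:

x = -5, x = -4, x = 3, x = 5


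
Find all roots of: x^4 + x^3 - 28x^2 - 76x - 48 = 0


Let p(x) = x^4 + x^3 - 28x^2 - 76x - 48. By the rational root theorem (leading coefficient 1), any rational root is an integer divisor of 48: try ±1, ±2, ... in turn.
Test x = 1: value = -150 ≠ 0.
Test x = -1: value = 0 ✓, so (x + 1) is a factor.
Synthetic division by (x + 1): bring down 1; 1(-1) + 1 = 0; 0(-1) - 28 = -28; (-28)(-1) - 76 = -48; (-48)(-1) - 48 = 0 → quotient x^3 - 28x - 48, remainder 0.
Continue with the quotient x^3 - 28x - 48 (candidates must divide 48; re-test x = -1 first in case it repeats).
Test x = -1: value = -21 ≠ 0.
Test x = 2: value = -96 ≠ 0.
Test x = -2: value = 0 ✓, so (x + 2) is a factor.
Synthetic division by (x + 2): bring down 1; 1(-2) + 0 = -2; (-2)(-2) - 28 = -24; (-24)(-2) - 48 = 0 → quotient x^2 - 2x - 24, remainder 0.
Solve the quadratic x^2 - 2x - 24 = 0: discriminant = (-2)^2 - 4(1)(-24) = 4 + 96 = 100.
sqrt(100) = 10, so x = (2 ± 10)/2: x = 6 or x = -4.
Collecting all roots found:

x = -4, x = -2, x = -1, x = 6


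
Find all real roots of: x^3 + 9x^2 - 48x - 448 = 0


Let p(x) = x^3 + 9x^2 - 48x - 448. By the rational root theorem (leading coefficient 1), any rational root is an integer divisor of 448: try ±1, ±2, ... in turn.
Test x = 1: value = -486 ≠ 0.
Test x = -1: value = -392 ≠ 0.
Test x = 2: value = -500 ≠ 0.
Test x = -2: value = -324 ≠ 0.
Test x = 4: value = -432 ≠ 0.
Test x = -4: value = -176 ≠ 0.
Test x = 7: value = 0 ✓, so (x - 7) is a factor.
Synthetic division by (x - 7): bring down 1; 1(7) + 9 = 16; 16(7) - 48 = 64; 64(7) - 448 = 0 → quotient x^2 + 16x + 64, remainder 0.
Solve the quadratic x^2 + 16x + 64 = 0: discriminant = 16^2 - 4(1)(64) = 256 - 256 = 0.
Discriminant = 0, so a double root: x = -16/2 = -8.

x = -8 (multiplicity 2), x = 7


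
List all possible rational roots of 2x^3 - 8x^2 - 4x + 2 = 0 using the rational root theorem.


Rational root theorem: possible roots are ±p/q where:
  p divides the constant term (2): p ∈ {1, 2}
  q divides the leading coefficient (2): q ∈ {1, 2}

All possible rational roots: -2, -1, -1/2, 1/2, 1, 2

-2, -1, -1/2, 1/2, 1, 2


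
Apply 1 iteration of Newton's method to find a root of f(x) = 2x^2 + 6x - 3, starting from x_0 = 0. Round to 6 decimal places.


Newton's method: x_(n+1) = x_n - f(x_n)/f'(x_n)
f(x) = 2x^2 + 6x - 3
f'(x) = 4x + 6

Iteration 1:
  f(0.000000) = -3.000000
  f'(0.000000) = 6.000000
  x_1 = 0.000000 - (-3.000000)/(6.000000) = 0.500000

x_1 = 0.500000


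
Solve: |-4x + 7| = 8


An absolute value equation |expr| = 8 gives two cases:
Case 1: -4x + 7 = 8
  -4x = 1, so x = -1/4
Case 2: -4x + 7 = -8
  -4x = -15, so x = 15/4

x = -1/4, x = 15/4


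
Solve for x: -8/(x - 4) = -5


Multiply both sides by (x - 4): -8 = -5(x - 4)
Distribute: -8 = -5x + 20
-5x = -8 - 20 = -28
x = 28/5

x = 28/5


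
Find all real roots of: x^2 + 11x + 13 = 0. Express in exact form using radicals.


Using the quadratic formula: x = (-b ± sqrt(b^2 - 4ac)) / (2a)
Here a = 1, b = 11, c = 13
Discriminant = b^2 - 4ac = 11^2 - 4(1)(13) = 121 - 52 = 69
Since discriminant = 69 > 0, there are two real roots.
x = (-11 ± sqrt(69)) / 2
Numerically: x ≈ -1.3467 or x ≈ -9.6533

x = (-11 + sqrt(69)) / 2 or x = (-11 - sqrt(69)) / 2


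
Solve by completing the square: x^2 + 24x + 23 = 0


Start: x^2 + 24x + 23 = 0
Move constant: x^2 + 24x = -23
Half of 24 is 12, squared is 144
Add 144 to both sides: x^2 + 24x + 144 = 121
(x + 12)^2 = 121
x + 12 = ±11
x = -12 + 11 = -1 or x = -12 - 11 = -23

x = -23, x = -1


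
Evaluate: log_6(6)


We need the exponent such that 6^? = 6
6^1 = 6
Therefore log_6(6) = 1

1


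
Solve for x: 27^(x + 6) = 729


Express both sides with the same base.
729 = 27^2
Since the bases match, equate exponents: x + 6 = 2
So x = 2 - (6) = -4

x = -4


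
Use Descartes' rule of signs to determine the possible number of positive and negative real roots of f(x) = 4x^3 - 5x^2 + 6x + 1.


Descartes' rule of signs:

For positive roots, count sign changes in f(x) = 4x^3 - 5x^2 + 6x + 1:
Signs of coefficients: +, -, +, +
Number of sign changes: 2
Possible positive real roots: 2, 0

For negative roots, examine f(-x) = -4x^3 - 5x^2 - 6x + 1:
Signs of coefficients: -, -, -, +
Number of sign changes: 1
Possible negative real roots: 1

Positive roots: 2 or 0; Negative roots: 1


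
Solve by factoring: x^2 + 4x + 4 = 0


We need two numbers that multiply to 4 and add to 4.
Those numbers are 2 and 2 (since 2 * 2 = 4 and 2 + 2 = 4).
So x^2 + 4x + 4 = (x + 2)(x + 2) = 0
Setting each factor to zero: x = -2 or x = -2

x = -2


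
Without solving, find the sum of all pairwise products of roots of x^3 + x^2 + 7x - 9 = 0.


By Vieta's formulas for x^3 + bx^2 + cx + d = 0:
  r1 + r2 + r3 = -b/a = -1
  r1*r2 + r1*r3 + r2*r3 = c/a = 7
  r1*r2*r3 = -d/a = 9


Sum of pairwise products = 7


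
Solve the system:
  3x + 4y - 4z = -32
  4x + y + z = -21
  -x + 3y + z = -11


Using Cramer's rule. Expand each determinant along the first row.
D  = 3*[1*1 - 1*3] - 4*[4*1 - 1*(-1)] + (-4)*[4*3 - 1*(-1)]
  = 3*(-2) - 4*(5) + (-4)*(13) = -78
Dx = (-32)*[1*1 - 1*3] - 4*[(-21)*1 - 1*(-11)] + (-4)*[(-21)*3 - 1*(-11)]
  = (-32)*(-2) - 4*(-10) + (-4)*(-52) = 312
Dy = 3*[(-21)*1 - 1*(-11)] - (-32)*[4*1 - 1*(-1)] + (-4)*[4*(-11) - (-21)*(-1)]
  = 3*(-10) - (-32)*(5) + (-4)*(-65) = 390
Dz = 3*[1*(-11) - (-21)*3] - 4*[4*(-11) - (-21)*(-1)] + (-32)*[4*3 - 1*(-1)]
  = 3*(52) - 4*(-65) + (-32)*(13) = 0
x = Dx/D = 312/-78 = -4, y = Dy/D = 390/-78 = -5, z = Dz/D = 0/-78 = 0
Check eq1: (3)(-4) + (4)(-5) + (-4)(0) = -32 = -32 ✓
Check eq2: (4)(-4) + (1)(-5) + (1)(0) = -21 = -21 ✓
Check eq3: (-1)(-4) + (3)(-5) + (1)(0) = -11 = -11 ✓

x = -4, y = -5, z = 0


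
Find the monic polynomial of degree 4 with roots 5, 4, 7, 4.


A monic polynomial with roots 5, 4, 7, 4 is:
p(x) = (x - 5)(x - 4)(x - 7)(x - 4)
After multiplying by (x - 5): x - 5
After multiplying by (x - 4): x^2 - 9x + 20
After multiplying by (x - 7): x^3 - 16x^2 + 83x - 140
After multiplying by (x - 4): x^4 - 20x^3 + 147x^2 - 472x + 560

x^4 - 20x^3 + 147x^2 - 472x + 560


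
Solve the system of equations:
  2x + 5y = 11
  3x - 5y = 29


Using Cramer's rule:
Determinant D = (2)(-5) - (3)(5) = -10 - 15 = -25
Dx = (11)(-5) - (29)(5) = -55 - 145 = -200
Dy = (2)(29) - (3)(11) = 58 - 33 = 25
x = Dx/D = -200/-25 = 8
y = Dy/D = 25/-25 = -1

x = 8, y = -1


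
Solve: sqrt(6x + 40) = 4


Square both sides: 6x + 40 = 4^2 = 16
6x = 16 - 40 = -24
x = -4
Check: sqrt(6*(-4) + 40) = sqrt(16) = 4 ✓

x = -4


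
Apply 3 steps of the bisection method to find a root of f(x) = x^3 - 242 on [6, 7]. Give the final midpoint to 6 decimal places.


f(x) = x^3 - 242
f(6) = -26 < 0
f(7) = 101 > 0

Step 1: midpoint = (6.000000 + 7.000000)/2 = 6.500000
  f(6.500000) = 32.625000
  f(mid) > 0, so root is in [6.000000, 6.500000]

Step 2: midpoint = (6.000000 + 6.500000)/2 = 6.250000
  f(6.250000) = 2.140625
  f(mid) > 0, so root is in [6.000000, 6.250000]

Step 3: midpoint = (6.000000 + 6.250000)/2 = 6.125000
  f(6.125000) = -12.216797
  f(mid) < 0, so root is in [6.125000, 6.250000]

midpoint = 6.125000


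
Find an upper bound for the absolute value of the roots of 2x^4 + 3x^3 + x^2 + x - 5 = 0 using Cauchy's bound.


Cauchy's bound: all roots r satisfy |r| <= 1 + max(|a_i/a_n|) for i = 0,...,n-1
where a_n is the leading coefficient.

Coefficients: [2, 3, 1, 1, -5]
Leading coefficient a_n = 2
Ratios |a_i/a_n|: 3/2, 1/2, 1/2, 5/2
Maximum ratio: 5/2
Cauchy's bound: |r| <= 1 + 5/2 = 7/2

Upper bound = 7/2


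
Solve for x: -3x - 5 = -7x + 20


Starting with: -3x - 5 = -7x + 20
Move all x terms to left: (-3 + 7)x = 20 + 5
Simplify: 4x = 25
Divide both sides by 4: x = 25/4

x = 25/4


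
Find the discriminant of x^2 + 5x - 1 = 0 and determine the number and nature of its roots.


For ax^2 + bx + c = 0, discriminant D = b^2 - 4ac
Here a = 1, b = 5, c = -1
D = (5)^2 - 4(1)(-1) = 25 + 4 = 29

D = 29 > 0 but not a perfect square
The equation has 2 distinct real irrational roots.

Discriminant = 29, 2 distinct real irrational roots


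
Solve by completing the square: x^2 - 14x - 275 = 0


Start: x^2 - 14x - 275 = 0
Move constant: x^2 - 14x = 275
Half of -14 is -7, squared is 49
Add 49 to both sides: x^2 - 14x + 49 = 324
(x - 7)^2 = 324
x - 7 = ±18
x = 7 + 18 = 25 or x = 7 - 18 = -11

x = -11, x = 25


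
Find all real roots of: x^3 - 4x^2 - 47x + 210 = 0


Let p(x) = x^3 - 4x^2 - 47x + 210. By the rational root theorem (leading coefficient 1), any rational root is an integer divisor of 210: try ±1, ±2, ... in turn.
Test x = 1: value = 160 ≠ 0.
Test x = -1: value = 252 ≠ 0.
Test x = 2: value = 108 ≠ 0.
Test x = -2: value = 280 ≠ 0.
Test x = 3: value = 60 ≠ 0.
Test x = -3: value = 288 ≠ 0.
Test x = 5: value = 0 ✓, so (x - 5) is a factor.
Synthetic division by (x - 5): bring down 1; 1(5) - 4 = 1; 1(5) - 47 = -42; (-42)(5) + 210 = 0 → quotient x^2 + x - 42, remainder 0.
Solve the quadratic x^2 + x - 42 = 0: discriminant = 1^2 - 4(1)(-42) = 1 + 168 = 169.
sqrt(169) = 13, so x = (-1 ± 13)/2: x = 6 or x = -7.

x = -7, x = 5, x = 6


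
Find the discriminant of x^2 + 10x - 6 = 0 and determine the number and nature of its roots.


For ax^2 + bx + c = 0, discriminant D = b^2 - 4ac
Here a = 1, b = 10, c = -6
D = (10)^2 - 4(1)(-6) = 100 + 24 = 124

D = 124 > 0 but not a perfect square
The equation has 2 distinct real irrational roots.

Discriminant = 124, 2 distinct real irrational roots


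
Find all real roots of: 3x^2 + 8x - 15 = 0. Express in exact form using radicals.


Using the quadratic formula: x = (-b ± sqrt(b^2 - 4ac)) / (2a)
Here a = 3, b = 8, c = -15
Discriminant = b^2 - 4ac = 8^2 - 4(3)(-15) = 64 + 180 = 244
Since discriminant = 244 > 0, there are two real roots.
x = (-8 ± 2*sqrt(61)) / 6
Simplifying: x = (-4 ± sqrt(61)) / 3
Numerically: x ≈ 1.2701 or x ≈ -3.9367

x = (-4 + sqrt(61)) / 3 or x = (-4 - sqrt(61)) / 3


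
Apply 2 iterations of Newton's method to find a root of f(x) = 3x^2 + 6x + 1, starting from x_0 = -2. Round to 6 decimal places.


Newton's method: x_(n+1) = x_n - f(x_n)/f'(x_n)
f(x) = 3x^2 + 6x + 1
f'(x) = 6x + 6

Iteration 1:
  f(-2.000000) = 1.000000
  f'(-2.000000) = -6.000000
  x_1 = -2.000000 - (1.000000)/(-6.000000) = -1.833333

Iteration 2:
  f(-1.833333) = 0.083333
  f'(-1.833333) = -5.000000
  x_2 = -1.833333 - (0.083333)/(-5.000000) = -1.816667

x_2 = -1.816667


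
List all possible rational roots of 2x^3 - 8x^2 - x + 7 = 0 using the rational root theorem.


Rational root theorem: possible roots are ±p/q where:
  p divides the constant term (7): p ∈ {1, 7}
  q divides the leading coefficient (2): q ∈ {1, 2}

All possible rational roots: -7, -7/2, -1, -1/2, 1/2, 1, 7/2, 7

-7, -7/2, -1, -1/2, 1/2, 1, 7/2, 7


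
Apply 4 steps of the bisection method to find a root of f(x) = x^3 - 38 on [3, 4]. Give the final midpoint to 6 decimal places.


f(x) = x^3 - 38
f(3) = -11 < 0
f(4) = 26 > 0

Step 1: midpoint = (3.000000 + 4.000000)/2 = 3.500000
  f(3.500000) = 4.875000
  f(mid) > 0, so root is in [3.000000, 3.500000]

Step 2: midpoint = (3.000000 + 3.500000)/2 = 3.250000
  f(3.250000) = -3.671875
  f(mid) < 0, so root is in [3.250000, 3.500000]

Step 3: midpoint = (3.250000 + 3.500000)/2 = 3.375000
  f(3.375000) = 0.443359
  f(mid) > 0, so root is in [3.250000, 3.375000]

Step 4: midpoint = (3.250000 + 3.375000)/2 = 3.312500
  f(3.312500) = -1.653076
  f(mid) < 0, so root is in [3.312500, 3.375000]

midpoint = 3.312500


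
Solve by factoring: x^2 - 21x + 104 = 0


We need two numbers that multiply to 104 and add to -21.
Those numbers are -8 and -13 (since (-8) * (-13) = 104 and (-8) + (-13) = -21).
So x^2 - 21x + 104 = (x - 8)(x - 13) = 0
Setting each factor to zero: x = 8 or x = 13

x = 8, x = 13


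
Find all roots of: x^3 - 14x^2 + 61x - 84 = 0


Let p(x) = x^3 - 14x^2 + 61x - 84. By the rational root theorem (leading coefficient 1), any rational root is an integer divisor of 84: try ±1, ±2, ... in turn.
Test x = 1: value = -36 ≠ 0.
Test x = -1: value = -160 ≠ 0.
Test x = 2: value = -10 ≠ 0.
Test x = -2: value = -270 ≠ 0.
Test x = 3: value = 0 ✓, so (x - 3) is a factor.
Synthetic division by (x - 3): bring down 1; 1(3) - 14 = -11; (-11)(3) + 61 = 28; 28(3) - 84 = 0 → quotient x^2 - 11x + 28, remainder 0.
Solve the quadratic x^2 - 11x + 28 = 0: discriminant = (-11)^2 - 4(1)(28) = 121 - 112 = 9.
sqrt(9) = 3, so x = (11 ± 3)/2: x = 7 or x = 4.
Collecting all roots found:

x = 3, x = 4, x = 7


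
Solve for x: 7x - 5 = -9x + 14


Starting with: 7x - 5 = -9x + 14
Move all x terms to left: (7 + 9)x = 14 + 5
Simplify: 16x = 19
Divide both sides by 16: x = 19/16

x = 19/16


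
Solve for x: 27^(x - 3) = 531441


Express both sides with the same base.
531441 = 27^4
Since the bases match, equate exponents: x - 3 = 4
So x = 4 - (-3) = 7

x = 7


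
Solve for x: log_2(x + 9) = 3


Convert to exponential form: x + 9 = 2^3 = 8
x = 8 - 9 = -1
Check: log_2(-1 + 9) = log_2(8) = log_2(8) = 3 ✓

x = -1


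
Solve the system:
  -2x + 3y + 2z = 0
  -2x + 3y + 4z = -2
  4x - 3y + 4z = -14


Using Cramer's rule. Expand each determinant along the first row.
D  = (-2)*[3*4 - 4*(-3)] - 3*[(-2)*4 - 4*4] + 2*[(-2)*(-3) - 3*4]
  = (-2)*(24) - 3*(-24) + 2*(-6) = 12
Dx = 0*[3*4 - 4*(-3)] - 3*[(-2)*4 - 4*(-14)] + 2*[(-2)*(-3) - 3*(-14)]
  = 0*(24) - 3*(48) + 2*(48) = -48
Dy = (-2)*[(-2)*4 - 4*(-14)] - 0*[(-2)*4 - 4*4] + 2*[(-2)*(-14) - (-2)*4]
  = (-2)*(48) - 0*(-24) + 2*(36) = -24
Dz = (-2)*[3*(-14) - (-2)*(-3)] - 3*[(-2)*(-14) - (-2)*4] + 0*[(-2)*(-3) - 3*4]
  = (-2)*(-48) - 3*(36) + 0*(-6) = -12
x = Dx/D = -48/12 = -4, y = Dy/D = -24/12 = -2, z = Dz/D = -12/12 = -1
Check eq1: (-2)(-4) + (3)(-2) + (2)(-1) = 0 = 0 ✓
Check eq2: (-2)(-4) + (3)(-2) + (4)(-1) = -2 = -2 ✓
Check eq3: (4)(-4) + (-3)(-2) + (4)(-1) = -14 = -14 ✓

x = -4, y = -2, z = -1


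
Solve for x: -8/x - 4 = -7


Subtract -4 from both sides: -8/x = -3
Multiply both sides by x: -8 = -3 * x
Divide by -3: x = 8/3

x = 8/3


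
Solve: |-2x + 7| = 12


An absolute value equation |expr| = 12 gives two cases:
Case 1: -2x + 7 = 12
  -2x = 5, so x = -5/2
Case 2: -2x + 7 = -12
  -2x = -19, so x = 19/2

x = -5/2, x = 19/2


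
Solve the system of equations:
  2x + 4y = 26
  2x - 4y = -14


Using Cramer's rule:
Determinant D = (2)(-4) - (2)(4) = -8 - 8 = -16
Dx = (26)(-4) - (-14)(4) = -104 + 56 = -48
Dy = (2)(-14) - (2)(26) = -28 - 52 = -80
x = Dx/D = -48/-16 = 3
y = Dy/D = -80/-16 = 5

x = 3, y = 5


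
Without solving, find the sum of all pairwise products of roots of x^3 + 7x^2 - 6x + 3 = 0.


By Vieta's formulas for x^3 + bx^2 + cx + d = 0:
  r1 + r2 + r3 = -b/a = -7
  r1*r2 + r1*r3 + r2*r3 = c/a = -6
  r1*r2*r3 = -d/a = -3


Sum of pairwise products = -6


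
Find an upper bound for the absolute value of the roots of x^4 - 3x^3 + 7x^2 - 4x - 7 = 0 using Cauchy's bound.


Cauchy's bound: all roots r satisfy |r| <= 1 + max(|a_i/a_n|) for i = 0,...,n-1
where a_n is the leading coefficient.

Coefficients: [1, -3, 7, -4, -7]
Leading coefficient a_n = 1
Ratios |a_i/a_n|: 3, 7, 4, 7
Maximum ratio: 7
Cauchy's bound: |r| <= 1 + 7 = 8

Upper bound = 8


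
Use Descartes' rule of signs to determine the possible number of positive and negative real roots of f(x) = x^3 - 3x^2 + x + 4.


Descartes' rule of signs:

For positive roots, count sign changes in f(x) = x^3 - 3x^2 + x + 4:
Signs of coefficients: +, -, +, +
Number of sign changes: 2
Possible positive real roots: 2, 0

For negative roots, examine f(-x) = -x^3 - 3x^2 - x + 4:
Signs of coefficients: -, -, -, +
Number of sign changes: 1
Possible negative real roots: 1

Positive roots: 2 or 0; Negative roots: 1


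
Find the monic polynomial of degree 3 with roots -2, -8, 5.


A monic polynomial with roots -2, -8, 5 is:
p(x) = (x + 2)(x + 8)(x - 5)
After multiplying by (x + 2): x + 2
After multiplying by (x + 8): x^2 + 10x + 16
After multiplying by (x - 5): x^3 + 5x^2 - 34x - 80

x^3 + 5x^2 - 34x - 80
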